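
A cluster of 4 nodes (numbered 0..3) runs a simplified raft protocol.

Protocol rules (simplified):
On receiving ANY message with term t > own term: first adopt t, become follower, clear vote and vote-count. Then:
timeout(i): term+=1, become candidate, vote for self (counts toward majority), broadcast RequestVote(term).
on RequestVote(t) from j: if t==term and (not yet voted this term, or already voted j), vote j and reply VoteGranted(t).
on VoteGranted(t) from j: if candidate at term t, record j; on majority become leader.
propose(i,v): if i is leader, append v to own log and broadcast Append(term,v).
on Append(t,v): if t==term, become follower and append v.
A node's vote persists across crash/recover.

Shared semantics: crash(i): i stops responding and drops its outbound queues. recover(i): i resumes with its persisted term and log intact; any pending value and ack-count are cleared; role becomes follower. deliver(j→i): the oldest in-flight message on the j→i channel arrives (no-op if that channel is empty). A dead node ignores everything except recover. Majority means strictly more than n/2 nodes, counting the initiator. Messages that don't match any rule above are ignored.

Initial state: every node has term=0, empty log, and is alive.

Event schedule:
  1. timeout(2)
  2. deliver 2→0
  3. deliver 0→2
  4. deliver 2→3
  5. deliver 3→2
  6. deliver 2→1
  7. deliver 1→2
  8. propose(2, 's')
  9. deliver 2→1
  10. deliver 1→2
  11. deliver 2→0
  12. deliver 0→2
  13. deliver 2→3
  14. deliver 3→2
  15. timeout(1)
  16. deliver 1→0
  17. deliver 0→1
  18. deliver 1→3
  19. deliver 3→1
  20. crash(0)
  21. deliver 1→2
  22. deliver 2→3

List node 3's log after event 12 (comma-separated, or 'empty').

empty

e1 timeout(2): 2[cand,t=1,-]
e2 deliver 2→0: 0[foll,t=1,-]
e3 deliver 0→2: ·
e4 deliver 2→3: 3[foll,t=1,-]
e5 deliver 3→2: 2[lead,t=1,-]
e6 deliver 2→1: 1[foll,t=1,-]
e7 deliver 1→2: ·
e8 propose(2,'s'): 2[lead,t=1,s]
e9 deliver 2→1: 1[foll,t=1,s]
e10 deliver 1→2: ·
e11 deliver 2→0: 0[foll,t=1,s]
e12 deliver 0→2: ·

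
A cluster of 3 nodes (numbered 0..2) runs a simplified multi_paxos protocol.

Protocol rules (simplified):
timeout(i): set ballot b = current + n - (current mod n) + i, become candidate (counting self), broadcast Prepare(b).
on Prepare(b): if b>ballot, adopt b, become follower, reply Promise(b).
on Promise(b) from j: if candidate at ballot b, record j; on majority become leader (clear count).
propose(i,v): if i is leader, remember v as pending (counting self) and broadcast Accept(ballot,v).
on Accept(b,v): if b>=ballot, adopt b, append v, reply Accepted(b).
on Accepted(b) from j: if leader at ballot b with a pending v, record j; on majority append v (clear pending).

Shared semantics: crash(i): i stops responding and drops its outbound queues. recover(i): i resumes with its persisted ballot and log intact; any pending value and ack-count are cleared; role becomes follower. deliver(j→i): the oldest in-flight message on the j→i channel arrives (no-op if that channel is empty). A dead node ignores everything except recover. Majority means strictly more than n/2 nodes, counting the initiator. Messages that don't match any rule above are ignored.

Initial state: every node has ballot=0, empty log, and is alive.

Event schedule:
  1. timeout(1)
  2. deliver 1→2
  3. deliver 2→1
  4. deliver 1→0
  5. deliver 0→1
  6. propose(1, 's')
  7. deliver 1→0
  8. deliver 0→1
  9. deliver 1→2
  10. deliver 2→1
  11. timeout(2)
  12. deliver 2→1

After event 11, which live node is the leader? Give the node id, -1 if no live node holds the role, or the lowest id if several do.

e1 timeout(1): 1[cand,b=4,-]
e2 deliver 1→2: 2[foll,b=4,-]
e3 deliver 2→1: 1[lead,b=4,-]
e4 deliver 1→0: 0[foll,b=4,-]
e5 deliver 0→1: ·
e6 propose(1,'s'): ·
e7 deliver 1→0: 0[foll,b=4,s]
e8 deliver 0→1: 1[lead,b=4,s]
e9 deliver 1→2: 2[foll,b=4,s]
e10 deliver 2→1: ·
e11 timeout(2): 2[cand,b=8,s]

1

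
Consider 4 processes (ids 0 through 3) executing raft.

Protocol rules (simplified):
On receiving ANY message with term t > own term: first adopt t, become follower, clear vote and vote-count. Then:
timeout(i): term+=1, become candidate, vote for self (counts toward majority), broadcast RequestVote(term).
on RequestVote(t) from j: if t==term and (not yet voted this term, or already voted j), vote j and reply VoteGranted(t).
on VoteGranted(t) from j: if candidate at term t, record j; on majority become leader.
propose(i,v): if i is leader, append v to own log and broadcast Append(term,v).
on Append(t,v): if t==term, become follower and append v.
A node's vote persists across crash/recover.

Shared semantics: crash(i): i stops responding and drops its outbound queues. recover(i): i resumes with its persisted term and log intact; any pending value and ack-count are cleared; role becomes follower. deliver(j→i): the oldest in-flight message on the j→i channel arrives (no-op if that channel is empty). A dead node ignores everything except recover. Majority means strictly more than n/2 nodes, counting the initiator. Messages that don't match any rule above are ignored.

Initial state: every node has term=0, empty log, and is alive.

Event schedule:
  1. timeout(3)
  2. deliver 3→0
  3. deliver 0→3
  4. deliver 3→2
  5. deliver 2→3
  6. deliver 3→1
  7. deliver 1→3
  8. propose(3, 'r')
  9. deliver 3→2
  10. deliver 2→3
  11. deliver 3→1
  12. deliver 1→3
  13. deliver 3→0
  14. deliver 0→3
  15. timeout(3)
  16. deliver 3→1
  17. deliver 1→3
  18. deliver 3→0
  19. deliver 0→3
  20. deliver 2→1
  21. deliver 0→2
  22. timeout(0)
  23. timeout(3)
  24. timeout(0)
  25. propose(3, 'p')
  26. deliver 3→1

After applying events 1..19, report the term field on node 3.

2

e1 timeout(3): 3[cand,t=1,-]
e2 deliver 3→0: 0[foll,t=1,-]
e3 deliver 0→3: ·
e4 deliver 3→2: 2[foll,t=1,-]
e5 deliver 2→3: 3[lead,t=1,-]
e6 deliver 3→1: 1[foll,t=1,-]
e7 deliver 1→3: ·
e8 propose(3,'r'): 3[lead,t=1,r]
e9 deliver 3→2: 2[foll,t=1,r]
e10 deliver 2→3: ·
e11 deliver 3→1: 1[foll,t=1,r]
e12 deliver 1→3: ·
e13 deliver 3→0: 0[foll,t=1,r]
e14 deliver 0→3: ·
e15 timeout(3): 3[cand,t=2,r]
e16 deliver 3→1: 1[foll,t=2,r]
e17 deliver 1→3: ·
e18 deliver 3→0: 0[foll,t=2,r]
e19 deliver 0→3: 3[lead,t=2,r]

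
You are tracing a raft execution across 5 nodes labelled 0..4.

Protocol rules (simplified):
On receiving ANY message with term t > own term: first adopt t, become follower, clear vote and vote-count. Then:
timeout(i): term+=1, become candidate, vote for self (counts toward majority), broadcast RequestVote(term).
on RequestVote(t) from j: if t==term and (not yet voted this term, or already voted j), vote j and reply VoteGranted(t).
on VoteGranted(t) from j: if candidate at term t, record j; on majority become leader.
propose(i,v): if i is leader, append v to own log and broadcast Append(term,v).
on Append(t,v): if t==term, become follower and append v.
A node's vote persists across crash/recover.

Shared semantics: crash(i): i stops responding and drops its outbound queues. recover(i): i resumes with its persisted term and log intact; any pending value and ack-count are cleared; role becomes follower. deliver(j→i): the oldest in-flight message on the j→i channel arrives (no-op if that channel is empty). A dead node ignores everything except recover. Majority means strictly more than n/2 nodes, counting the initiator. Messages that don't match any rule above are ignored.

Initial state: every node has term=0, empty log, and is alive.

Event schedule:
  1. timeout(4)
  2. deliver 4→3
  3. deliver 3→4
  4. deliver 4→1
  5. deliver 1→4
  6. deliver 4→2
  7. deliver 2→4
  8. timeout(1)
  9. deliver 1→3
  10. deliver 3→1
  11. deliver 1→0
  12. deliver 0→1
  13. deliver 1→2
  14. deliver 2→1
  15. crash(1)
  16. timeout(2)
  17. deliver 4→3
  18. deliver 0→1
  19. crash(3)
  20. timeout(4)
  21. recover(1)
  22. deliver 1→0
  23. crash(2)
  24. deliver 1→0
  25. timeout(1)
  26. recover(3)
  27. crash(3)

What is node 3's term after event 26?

[1] timeout(4) → N4(cand t1 [-])
[2] deliver 4→3 → N3(foll t1 [-])
[3] deliver 3→4 → ∅
[4] deliver 4→1 → N1(foll t1 [-])
[5] deliver 1→4 → N4(lead t1 [-])
[6] deliver 4→2 → N2(foll t1 [-])
[7] deliver 2→4 → ∅
[8] timeout(1) → N1(cand t2 [-])
[9] deliver 1→3 → N3(foll t2 [-])
[10] deliver 3→1 → ∅
[11] deliver 1→0 → N0(foll t2 [-])
[12] deliver 0→1 → N1(lead t2 [-])
[13] deliver 1→2 → N2(foll t2 [-])
[14] deliver 2→1 → ∅
[15] crash(1) → N1(✗lead t2 [-])
[16] timeout(2) → N2(cand t3 [-])
[17] deliver 4→3 → ∅
[18] deliver 0→1 → ∅
[19] crash(3) → N3(✗foll t2 [-])
[20] timeout(4) → N4(cand t2 [-])
[21] recover(1) → N1(foll t2 [-])
[22] deliver 1→0 → ∅
[23] crash(2) → N2(✗cand t3 [-])
[24] deliver 1→0 → ∅
[25] timeout(1) → N1(cand t3 [-])
[26] recover(3) → N3(foll t2 [-])

2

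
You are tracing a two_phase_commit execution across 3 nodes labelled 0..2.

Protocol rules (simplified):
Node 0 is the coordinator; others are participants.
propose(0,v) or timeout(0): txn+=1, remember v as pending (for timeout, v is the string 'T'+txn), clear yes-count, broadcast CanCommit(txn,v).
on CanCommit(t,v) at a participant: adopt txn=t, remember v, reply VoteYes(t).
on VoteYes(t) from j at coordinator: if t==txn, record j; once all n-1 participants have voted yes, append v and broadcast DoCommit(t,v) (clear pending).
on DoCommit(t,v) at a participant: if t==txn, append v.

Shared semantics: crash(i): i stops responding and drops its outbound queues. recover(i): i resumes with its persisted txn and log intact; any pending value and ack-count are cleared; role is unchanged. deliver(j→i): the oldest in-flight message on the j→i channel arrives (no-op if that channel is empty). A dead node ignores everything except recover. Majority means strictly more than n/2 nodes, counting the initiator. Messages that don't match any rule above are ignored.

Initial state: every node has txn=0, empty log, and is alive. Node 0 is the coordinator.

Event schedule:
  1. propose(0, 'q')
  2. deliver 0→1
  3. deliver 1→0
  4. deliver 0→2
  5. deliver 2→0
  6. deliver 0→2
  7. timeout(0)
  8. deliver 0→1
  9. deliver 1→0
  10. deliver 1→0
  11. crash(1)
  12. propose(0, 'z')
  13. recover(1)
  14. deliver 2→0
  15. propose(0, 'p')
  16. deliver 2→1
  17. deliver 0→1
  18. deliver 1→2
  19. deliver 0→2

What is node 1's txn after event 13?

1

e1 propose(0,'q'): 0[coor,t=1,-]
e2 deliver 0→1: 1[part,t=1,-]
e3 deliver 1→0: ·
e4 deliver 0→2: 2[part,t=1,-]
e5 deliver 2→0: 0[coor,t=1,q]
e6 deliver 0→2: 2[part,t=1,q]
e7 timeout(0): 0[coor,t=2,q]
e8 deliver 0→1: 1[part,t=1,q]
e9 deliver 1→0: ·
e10 deliver 1→0: ·
e11 crash(1): 1[✗part,t=1,q]
e12 propose(0,'z'): 0[coor,t=3,q]
e13 recover(1): 1[part,t=1,q]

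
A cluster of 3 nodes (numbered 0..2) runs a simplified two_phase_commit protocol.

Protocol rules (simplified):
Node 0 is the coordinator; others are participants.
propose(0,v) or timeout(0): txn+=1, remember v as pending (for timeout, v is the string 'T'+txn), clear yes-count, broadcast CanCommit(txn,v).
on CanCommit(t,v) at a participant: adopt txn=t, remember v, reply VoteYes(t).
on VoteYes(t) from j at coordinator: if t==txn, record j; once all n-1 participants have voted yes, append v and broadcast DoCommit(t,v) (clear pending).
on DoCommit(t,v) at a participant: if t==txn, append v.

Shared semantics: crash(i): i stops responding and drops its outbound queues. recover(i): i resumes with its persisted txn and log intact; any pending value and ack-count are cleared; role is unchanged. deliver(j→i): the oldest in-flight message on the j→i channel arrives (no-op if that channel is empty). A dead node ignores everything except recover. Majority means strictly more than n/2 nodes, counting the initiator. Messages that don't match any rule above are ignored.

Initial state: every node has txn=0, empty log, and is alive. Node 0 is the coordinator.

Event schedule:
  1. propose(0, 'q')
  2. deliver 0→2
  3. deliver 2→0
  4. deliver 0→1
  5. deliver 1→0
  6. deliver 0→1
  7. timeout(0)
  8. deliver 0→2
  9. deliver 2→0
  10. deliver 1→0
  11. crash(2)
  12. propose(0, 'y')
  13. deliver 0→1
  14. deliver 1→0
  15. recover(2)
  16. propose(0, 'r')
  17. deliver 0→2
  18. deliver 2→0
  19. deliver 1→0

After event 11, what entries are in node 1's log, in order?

q

e1 propose(0,'q'): 0[coor,t=1,-]
e2 deliver 0→2: 2[part,t=1,-]
e3 deliver 2→0: ·
e4 deliver 0→1: 1[part,t=1,-]
e5 deliver 1→0: 0[coor,t=1,q]
e6 deliver 0→1: 1[part,t=1,q]
e7 timeout(0): 0[coor,t=2,q]
e8 deliver 0→2: 2[part,t=1,q]
e9 deliver 2→0: ·
e10 deliver 1→0: ·
e11 crash(2): 2[✗part,t=1,q]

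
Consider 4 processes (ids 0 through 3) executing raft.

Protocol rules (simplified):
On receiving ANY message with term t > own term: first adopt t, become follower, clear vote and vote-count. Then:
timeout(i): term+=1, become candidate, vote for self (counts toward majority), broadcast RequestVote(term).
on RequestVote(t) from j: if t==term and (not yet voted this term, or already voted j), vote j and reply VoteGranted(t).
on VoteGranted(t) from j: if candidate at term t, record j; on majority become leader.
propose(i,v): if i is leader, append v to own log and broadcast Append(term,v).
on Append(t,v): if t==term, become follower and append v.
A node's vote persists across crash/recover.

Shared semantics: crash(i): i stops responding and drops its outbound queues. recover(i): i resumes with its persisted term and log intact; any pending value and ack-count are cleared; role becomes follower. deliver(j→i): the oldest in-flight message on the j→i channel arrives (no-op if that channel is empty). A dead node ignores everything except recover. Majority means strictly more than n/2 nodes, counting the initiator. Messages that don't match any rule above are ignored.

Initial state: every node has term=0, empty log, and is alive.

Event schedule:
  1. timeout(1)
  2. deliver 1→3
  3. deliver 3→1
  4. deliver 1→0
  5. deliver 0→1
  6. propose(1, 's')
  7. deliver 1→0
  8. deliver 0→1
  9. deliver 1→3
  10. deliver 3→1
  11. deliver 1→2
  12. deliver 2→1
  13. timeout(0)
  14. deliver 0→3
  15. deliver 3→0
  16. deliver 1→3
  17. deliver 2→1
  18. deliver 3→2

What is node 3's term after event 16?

2

e1 timeout(1): 1[cand,t=1,-]
e2 deliver 1→3: 3[foll,t=1,-]
e3 deliver 3→1: ·
e4 deliver 1→0: 0[foll,t=1,-]
e5 deliver 0→1: 1[lead,t=1,-]
e6 propose(1,'s'): 1[lead,t=1,s]
e7 deliver 1→0: 0[foll,t=1,s]
e8 deliver 0→1: ·
e9 deliver 1→3: 3[foll,t=1,s]
e10 deliver 3→1: ·
e11 deliver 1→2: 2[foll,t=1,-]
e12 deliver 2→1: ·
e13 timeout(0): 0[cand,t=2,s]
e14 deliver 0→3: 3[foll,t=2,s]
e15 deliver 3→0: ·
e16 deliver 1→3: ·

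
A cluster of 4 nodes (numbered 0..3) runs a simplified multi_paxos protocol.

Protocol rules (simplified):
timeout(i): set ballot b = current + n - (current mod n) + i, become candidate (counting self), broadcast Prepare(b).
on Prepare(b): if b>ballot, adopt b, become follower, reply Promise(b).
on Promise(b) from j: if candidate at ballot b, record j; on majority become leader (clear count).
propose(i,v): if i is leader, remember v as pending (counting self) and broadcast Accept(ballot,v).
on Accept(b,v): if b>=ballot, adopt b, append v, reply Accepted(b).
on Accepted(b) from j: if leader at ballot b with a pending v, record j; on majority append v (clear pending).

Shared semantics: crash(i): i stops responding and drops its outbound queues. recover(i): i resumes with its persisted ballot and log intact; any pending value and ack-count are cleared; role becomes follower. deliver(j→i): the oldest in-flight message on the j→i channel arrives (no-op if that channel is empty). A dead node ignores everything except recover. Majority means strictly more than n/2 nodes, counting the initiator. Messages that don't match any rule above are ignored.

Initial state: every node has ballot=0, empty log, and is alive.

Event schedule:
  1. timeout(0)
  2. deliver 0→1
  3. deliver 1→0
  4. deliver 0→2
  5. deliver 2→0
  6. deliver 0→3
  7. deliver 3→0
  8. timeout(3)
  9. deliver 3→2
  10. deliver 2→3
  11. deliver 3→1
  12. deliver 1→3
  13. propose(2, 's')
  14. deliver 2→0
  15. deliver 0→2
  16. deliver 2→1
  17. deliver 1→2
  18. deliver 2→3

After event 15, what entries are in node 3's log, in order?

after 1 — timeout(0): n0:cand/b4/[-]
after 2 — deliver 0→1: n1:foll/b4/[-]
after 3 — deliver 1→0: ·
after 4 — deliver 0→2: n2:foll/b4/[-]
after 5 — deliver 2→0: n0:lead/b4/[-]
after 6 — deliver 0→3: n3:foll/b4/[-]
after 7 — deliver 3→0: ·
after 8 — timeout(3): n3:cand/b11/[-]
after 9 — deliver 3→2: n2:foll/b11/[-]
after 10 — deliver 2→3: ·
after 11 — deliver 3→1: n1:foll/b11/[-]
after 12 — deliver 1→3: n3:lead/b11/[-]
after 13 — propose(2,'s'): ·
after 14 — deliver 2→0: ·
after 15 — deliver 0→2: ·

empty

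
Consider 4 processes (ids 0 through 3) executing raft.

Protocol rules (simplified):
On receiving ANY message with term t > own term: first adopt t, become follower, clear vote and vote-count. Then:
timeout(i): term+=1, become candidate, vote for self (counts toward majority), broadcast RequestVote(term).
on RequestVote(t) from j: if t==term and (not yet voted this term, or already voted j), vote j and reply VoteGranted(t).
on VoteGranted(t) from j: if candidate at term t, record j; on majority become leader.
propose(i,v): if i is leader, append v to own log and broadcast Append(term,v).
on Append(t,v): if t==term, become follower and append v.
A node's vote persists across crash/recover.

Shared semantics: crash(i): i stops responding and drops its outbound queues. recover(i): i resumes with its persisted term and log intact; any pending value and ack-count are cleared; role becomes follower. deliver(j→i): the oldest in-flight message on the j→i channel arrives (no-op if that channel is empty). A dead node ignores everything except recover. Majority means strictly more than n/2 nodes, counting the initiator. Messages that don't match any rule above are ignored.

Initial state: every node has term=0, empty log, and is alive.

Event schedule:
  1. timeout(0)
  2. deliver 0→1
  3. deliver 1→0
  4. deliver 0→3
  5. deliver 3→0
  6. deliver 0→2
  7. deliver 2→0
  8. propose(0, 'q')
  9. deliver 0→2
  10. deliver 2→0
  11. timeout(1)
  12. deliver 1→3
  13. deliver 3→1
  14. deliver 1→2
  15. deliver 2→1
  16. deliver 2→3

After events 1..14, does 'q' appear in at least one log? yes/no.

yes

[1] timeout(0) → N0(cand t1 [-])
[2] deliver 0→1 → N1(foll t1 [-])
[3] deliver 1→0 → ∅
[4] deliver 0→3 → N3(foll t1 [-])
[5] deliver 3→0 → N0(lead t1 [-])
[6] deliver 0→2 → N2(foll t1 [-])
[7] deliver 2→0 → ∅
[8] propose(0,'q') → N0(lead t1 [q])
[9] deliver 0→2 → N2(foll t1 [q])
[10] deliver 2→0 → ∅
[11] timeout(1) → N1(cand t2 [-])
[12] deliver 1→3 → N3(foll t2 [-])
[13] deliver 3→1 → ∅
[14] deliver 1→2 → N2(foll t2 [q])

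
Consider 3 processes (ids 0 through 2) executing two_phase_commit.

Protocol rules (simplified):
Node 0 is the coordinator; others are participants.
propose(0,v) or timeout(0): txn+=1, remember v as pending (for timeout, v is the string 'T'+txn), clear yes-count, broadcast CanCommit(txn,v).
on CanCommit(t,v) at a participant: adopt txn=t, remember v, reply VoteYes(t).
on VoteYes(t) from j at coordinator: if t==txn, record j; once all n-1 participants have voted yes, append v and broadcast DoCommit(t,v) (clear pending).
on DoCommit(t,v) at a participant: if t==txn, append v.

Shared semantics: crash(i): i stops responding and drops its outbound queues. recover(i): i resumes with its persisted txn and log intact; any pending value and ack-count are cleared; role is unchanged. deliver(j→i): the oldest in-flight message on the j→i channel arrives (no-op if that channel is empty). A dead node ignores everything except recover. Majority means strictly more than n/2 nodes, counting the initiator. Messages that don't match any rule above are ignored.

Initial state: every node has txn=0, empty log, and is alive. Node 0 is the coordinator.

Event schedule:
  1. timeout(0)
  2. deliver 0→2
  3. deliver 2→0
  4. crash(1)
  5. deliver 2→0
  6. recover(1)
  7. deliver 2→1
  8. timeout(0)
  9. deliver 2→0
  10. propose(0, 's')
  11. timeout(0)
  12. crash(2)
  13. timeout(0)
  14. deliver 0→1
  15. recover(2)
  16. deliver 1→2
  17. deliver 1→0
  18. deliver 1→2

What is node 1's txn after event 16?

step 1 timeout(0): 0={coor,t=1,log=-}
step 2 deliver 0→2: 2={part,t=1,log=-}
step 3 deliver 2→0: —
step 4 crash(1): 1={✗part,t=0,log=-}
step 5 deliver 2→0: —
step 6 recover(1): 1={part,t=0,log=-}
step 7 deliver 2→1: —
step 8 timeout(0): 0={coor,t=2,log=-}
step 9 deliver 2→0: —
step 10 propose(0,'s'): 0={coor,t=3,log=-}
step 11 timeout(0): 0={coor,t=4,log=-}
step 12 crash(2): 2={✗part,t=1,log=-}
step 13 timeout(0): 0={coor,t=5,log=-}
step 14 deliver 0→1: 1={part,t=1,log=-}
step 15 recover(2): 2={part,t=1,log=-}
step 16 deliver 1→2: —

1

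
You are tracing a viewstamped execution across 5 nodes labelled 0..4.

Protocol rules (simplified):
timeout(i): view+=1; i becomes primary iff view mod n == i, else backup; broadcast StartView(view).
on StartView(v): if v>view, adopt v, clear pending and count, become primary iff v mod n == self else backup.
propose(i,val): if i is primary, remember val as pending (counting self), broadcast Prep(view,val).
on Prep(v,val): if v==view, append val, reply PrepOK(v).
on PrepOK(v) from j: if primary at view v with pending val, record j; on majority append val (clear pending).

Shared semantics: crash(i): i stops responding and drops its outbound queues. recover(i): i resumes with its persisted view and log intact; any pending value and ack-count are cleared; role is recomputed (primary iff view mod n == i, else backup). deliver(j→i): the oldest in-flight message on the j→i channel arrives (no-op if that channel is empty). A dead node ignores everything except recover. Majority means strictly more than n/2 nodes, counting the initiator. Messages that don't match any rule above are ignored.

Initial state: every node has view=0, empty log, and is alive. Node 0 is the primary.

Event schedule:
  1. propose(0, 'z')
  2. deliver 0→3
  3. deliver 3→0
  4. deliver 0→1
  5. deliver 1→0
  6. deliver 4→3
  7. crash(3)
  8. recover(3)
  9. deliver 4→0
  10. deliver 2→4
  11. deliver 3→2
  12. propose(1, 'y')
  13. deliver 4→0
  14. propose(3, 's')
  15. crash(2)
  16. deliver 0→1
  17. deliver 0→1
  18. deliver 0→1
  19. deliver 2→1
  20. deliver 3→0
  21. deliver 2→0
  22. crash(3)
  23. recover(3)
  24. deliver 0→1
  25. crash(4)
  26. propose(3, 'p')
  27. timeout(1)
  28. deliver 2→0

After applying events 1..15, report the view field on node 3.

0

[1] propose(0,'z') → ∅
[2] deliver 0→3 → N3(back v0 [z])
[3] deliver 3→0 → ∅
[4] deliver 0→1 → N1(back v0 [z])
[5] deliver 1→0 → N0(prim v0 [z])
[6] deliver 4→3 → ∅
[7] crash(3) → N3(✗back v0 [z])
[8] recover(3) → N3(back v0 [z])
[9] deliver 4→0 → ∅
[10] deliver 2→4 → ∅
[11] deliver 3→2 → ∅
[12] propose(1,'y') → ∅
[13] deliver 4→0 → ∅
[14] propose(3,'s') → ∅
[15] crash(2) → N2(✗back v0 [-])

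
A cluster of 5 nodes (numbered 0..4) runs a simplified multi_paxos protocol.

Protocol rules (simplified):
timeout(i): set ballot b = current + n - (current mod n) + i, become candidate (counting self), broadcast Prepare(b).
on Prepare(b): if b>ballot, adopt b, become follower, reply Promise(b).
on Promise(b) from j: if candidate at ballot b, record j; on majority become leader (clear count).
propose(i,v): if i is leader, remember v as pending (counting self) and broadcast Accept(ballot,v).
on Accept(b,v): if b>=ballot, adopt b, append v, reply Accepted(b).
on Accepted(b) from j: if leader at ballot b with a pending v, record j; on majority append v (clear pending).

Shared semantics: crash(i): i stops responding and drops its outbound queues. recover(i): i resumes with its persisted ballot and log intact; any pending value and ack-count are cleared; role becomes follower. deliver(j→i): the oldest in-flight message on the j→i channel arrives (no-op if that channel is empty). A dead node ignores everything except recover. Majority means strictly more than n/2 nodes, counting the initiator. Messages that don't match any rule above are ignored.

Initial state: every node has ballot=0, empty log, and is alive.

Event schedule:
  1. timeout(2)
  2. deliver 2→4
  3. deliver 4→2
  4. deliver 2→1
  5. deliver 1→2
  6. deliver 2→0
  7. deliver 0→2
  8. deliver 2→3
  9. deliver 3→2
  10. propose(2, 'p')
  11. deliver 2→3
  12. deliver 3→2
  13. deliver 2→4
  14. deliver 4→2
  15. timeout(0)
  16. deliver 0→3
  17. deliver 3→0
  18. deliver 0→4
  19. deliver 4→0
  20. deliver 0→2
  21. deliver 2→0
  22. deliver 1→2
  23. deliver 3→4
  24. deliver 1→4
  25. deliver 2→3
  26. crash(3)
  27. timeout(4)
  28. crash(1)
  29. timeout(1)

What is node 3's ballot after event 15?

7

step 1 timeout(2): 2={cand,b=7,log=-}
step 2 deliver 2→4: 4={foll,b=7,log=-}
step 3 deliver 4→2: —
step 4 deliver 2→1: 1={foll,b=7,log=-}
step 5 deliver 1→2: 2={lead,b=7,log=-}
step 6 deliver 2→0: 0={foll,b=7,log=-}
step 7 deliver 0→2: —
step 8 deliver 2→3: 3={foll,b=7,log=-}
step 9 deliver 3→2: —
step 10 propose(2,'p'): —
step 11 deliver 2→3: 3={foll,b=7,log=p}
step 12 deliver 3→2: —
step 13 deliver 2→4: 4={foll,b=7,log=p}
step 14 deliver 4→2: 2={lead,b=7,log=p}
step 15 timeout(0): 0={cand,b=10,log=-}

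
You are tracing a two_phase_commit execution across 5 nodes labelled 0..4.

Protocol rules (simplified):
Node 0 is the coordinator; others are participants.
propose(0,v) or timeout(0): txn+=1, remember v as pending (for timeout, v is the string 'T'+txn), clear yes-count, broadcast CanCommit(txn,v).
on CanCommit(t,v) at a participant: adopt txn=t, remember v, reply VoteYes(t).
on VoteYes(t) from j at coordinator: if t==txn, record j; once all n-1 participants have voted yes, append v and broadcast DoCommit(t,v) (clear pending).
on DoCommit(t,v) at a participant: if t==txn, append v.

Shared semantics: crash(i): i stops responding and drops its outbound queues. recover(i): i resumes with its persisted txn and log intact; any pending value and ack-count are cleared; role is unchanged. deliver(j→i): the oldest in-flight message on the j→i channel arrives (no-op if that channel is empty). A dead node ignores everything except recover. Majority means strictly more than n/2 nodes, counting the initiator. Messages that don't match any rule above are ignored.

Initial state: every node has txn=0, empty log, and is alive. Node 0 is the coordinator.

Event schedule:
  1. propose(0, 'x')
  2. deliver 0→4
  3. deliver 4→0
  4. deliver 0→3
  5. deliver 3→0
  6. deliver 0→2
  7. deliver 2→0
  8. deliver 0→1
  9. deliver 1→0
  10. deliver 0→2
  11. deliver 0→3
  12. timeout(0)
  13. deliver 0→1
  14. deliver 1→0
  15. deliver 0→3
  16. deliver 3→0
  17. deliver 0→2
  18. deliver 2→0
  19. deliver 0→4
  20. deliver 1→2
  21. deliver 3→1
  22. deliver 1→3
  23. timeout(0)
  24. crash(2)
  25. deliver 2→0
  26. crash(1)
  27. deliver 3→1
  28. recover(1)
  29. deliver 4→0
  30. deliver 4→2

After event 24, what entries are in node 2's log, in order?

e1 propose(0,'x'): 0[coor,t=1,-]
e2 deliver 0→4: 4[part,t=1,-]
e3 deliver 4→0: ·
e4 deliver 0→3: 3[part,t=1,-]
e5 deliver 3→0: ·
e6 deliver 0→2: 2[part,t=1,-]
e7 deliver 2→0: ·
e8 deliver 0→1: 1[part,t=1,-]
e9 deliver 1→0: 0[coor,t=1,x]
e10 deliver 0→2: 2[part,t=1,x]
e11 deliver 0→3: 3[part,t=1,x]
e12 timeout(0): 0[coor,t=2,x]
e13 deliver 0→1: 1[part,t=1,x]
e14 deliver 1→0: ·
e15 deliver 0→3: 3[part,t=2,x]
e16 deliver 3→0: ·
e17 deliver 0→2: 2[part,t=2,x]
e18 deliver 2→0: ·
e19 deliver 0→4: 4[part,t=1,x]
e20 deliver 1→2: ·
e21 deliver 3→1: ·
e22 deliver 1→3: ·
e23 timeout(0): 0[coor,t=3,x]
e24 crash(2): 2[✗part,t=2,x]

x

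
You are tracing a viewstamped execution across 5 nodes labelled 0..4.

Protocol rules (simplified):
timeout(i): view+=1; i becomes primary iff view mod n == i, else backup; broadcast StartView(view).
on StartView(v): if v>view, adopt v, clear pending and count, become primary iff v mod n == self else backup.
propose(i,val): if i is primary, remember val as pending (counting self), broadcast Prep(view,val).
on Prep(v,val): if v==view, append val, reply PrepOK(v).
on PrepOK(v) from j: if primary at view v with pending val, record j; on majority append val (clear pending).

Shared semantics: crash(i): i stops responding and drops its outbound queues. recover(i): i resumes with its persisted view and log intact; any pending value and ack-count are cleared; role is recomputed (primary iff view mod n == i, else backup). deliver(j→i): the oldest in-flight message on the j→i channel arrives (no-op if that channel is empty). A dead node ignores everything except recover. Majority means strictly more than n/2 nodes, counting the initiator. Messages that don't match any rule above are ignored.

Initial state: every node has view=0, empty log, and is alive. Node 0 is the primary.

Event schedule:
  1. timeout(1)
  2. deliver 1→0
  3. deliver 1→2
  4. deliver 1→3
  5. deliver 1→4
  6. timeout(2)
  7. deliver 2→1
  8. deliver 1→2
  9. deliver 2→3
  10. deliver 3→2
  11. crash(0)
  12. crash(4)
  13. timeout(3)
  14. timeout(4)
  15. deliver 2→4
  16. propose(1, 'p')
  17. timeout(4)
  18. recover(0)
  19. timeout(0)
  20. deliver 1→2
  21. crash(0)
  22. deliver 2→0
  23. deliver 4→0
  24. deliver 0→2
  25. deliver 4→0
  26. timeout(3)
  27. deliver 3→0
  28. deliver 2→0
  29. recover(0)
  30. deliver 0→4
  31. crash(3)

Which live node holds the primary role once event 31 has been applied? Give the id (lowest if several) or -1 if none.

2

[1] timeout(1) → N1(prim v1 [-])
[2] deliver 1→0 → N0(back v1 [-])
[3] deliver 1→2 → N2(back v1 [-])
[4] deliver 1→3 → N3(back v1 [-])
[5] deliver 1→4 → N4(back v1 [-])
[6] timeout(2) → N2(prim v2 [-])
[7] deliver 2→1 → N1(back v2 [-])
[8] deliver 1→2 → ∅
[9] deliver 2→3 → N3(back v2 [-])
[10] deliver 3→2 → ∅
[11] crash(0) → N0(✗back v1 [-])
[12] crash(4) → N4(✗back v1 [-])
[13] timeout(3) → N3(prim v3 [-])
[14] timeout(4) → ∅
[15] deliver 2→4 → ∅
[16] propose(1,'p') → ∅
[17] timeout(4) → ∅
[18] recover(0) → N0(back v1 [-])
[19] timeout(0) → N0(back v2 [-])
[20] deliver 1→2 → ∅
[21] crash(0) → N0(✗back v2 [-])
[22] deliver 2→0 → ∅
[23] deliver 4→0 → ∅
[24] deliver 0→2 → ∅
[25] deliver 4→0 → ∅
[26] timeout(3) → N3(back v4 [-])
[27] deliver 3→0 → ∅
[28] deliver 2→0 → ∅
[29] recover(0) → N0(back v2 [-])
[30] deliver 0→4 → ∅
[31] crash(3) → N3(✗back v4 [-])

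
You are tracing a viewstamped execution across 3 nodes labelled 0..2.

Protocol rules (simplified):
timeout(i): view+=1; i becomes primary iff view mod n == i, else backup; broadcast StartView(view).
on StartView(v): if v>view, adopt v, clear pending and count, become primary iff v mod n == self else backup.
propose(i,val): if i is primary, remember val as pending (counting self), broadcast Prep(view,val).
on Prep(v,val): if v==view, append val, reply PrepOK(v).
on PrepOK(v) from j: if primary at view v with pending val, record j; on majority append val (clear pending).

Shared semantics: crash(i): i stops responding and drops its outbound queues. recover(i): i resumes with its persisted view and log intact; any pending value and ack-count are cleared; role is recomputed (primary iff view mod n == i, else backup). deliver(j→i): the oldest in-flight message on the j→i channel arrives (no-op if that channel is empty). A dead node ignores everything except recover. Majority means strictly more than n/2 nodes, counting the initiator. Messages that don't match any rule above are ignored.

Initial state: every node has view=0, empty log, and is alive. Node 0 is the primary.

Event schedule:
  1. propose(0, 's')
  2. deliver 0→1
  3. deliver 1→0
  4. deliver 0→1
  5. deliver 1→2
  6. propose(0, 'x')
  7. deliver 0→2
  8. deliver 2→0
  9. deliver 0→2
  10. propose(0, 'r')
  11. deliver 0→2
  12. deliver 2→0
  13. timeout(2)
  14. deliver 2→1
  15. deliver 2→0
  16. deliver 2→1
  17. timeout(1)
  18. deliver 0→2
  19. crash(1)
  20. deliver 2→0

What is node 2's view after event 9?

0

e1 propose(0,'s'): ·
e2 deliver 0→1: 1[back,v=0,s]
e3 deliver 1→0: 0[prim,v=0,s]
e4 deliver 0→1: ·
e5 deliver 1→2: ·
e6 propose(0,'x'): ·
e7 deliver 0→2: 2[back,v=0,s]
e8 deliver 2→0: 0[prim,v=0,s,x]
e9 deliver 0→2: 2[back,v=0,s,x]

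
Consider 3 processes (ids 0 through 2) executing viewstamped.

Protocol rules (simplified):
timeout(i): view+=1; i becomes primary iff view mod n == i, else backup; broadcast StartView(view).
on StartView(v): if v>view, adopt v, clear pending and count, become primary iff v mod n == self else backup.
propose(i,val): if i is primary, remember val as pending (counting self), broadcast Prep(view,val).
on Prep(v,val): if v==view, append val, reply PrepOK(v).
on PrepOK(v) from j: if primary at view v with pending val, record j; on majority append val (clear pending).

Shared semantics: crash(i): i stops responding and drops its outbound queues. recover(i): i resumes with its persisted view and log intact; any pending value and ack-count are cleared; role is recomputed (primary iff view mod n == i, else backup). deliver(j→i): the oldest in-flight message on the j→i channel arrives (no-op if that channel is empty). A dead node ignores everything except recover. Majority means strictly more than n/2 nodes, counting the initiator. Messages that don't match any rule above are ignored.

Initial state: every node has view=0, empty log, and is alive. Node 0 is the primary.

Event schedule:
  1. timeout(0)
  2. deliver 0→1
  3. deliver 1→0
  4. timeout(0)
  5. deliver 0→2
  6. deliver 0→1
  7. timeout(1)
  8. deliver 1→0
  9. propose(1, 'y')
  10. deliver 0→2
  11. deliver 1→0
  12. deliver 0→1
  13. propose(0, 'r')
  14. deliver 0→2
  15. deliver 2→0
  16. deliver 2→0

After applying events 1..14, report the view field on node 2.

2

step 1 timeout(0): 0={back,v=1,log=-}
step 2 deliver 0→1: 1={prim,v=1,log=-}
step 3 deliver 1→0: —
step 4 timeout(0): 0={back,v=2,log=-}
step 5 deliver 0→2: 2={back,v=1,log=-}
step 6 deliver 0→1: 1={back,v=2,log=-}
step 7 timeout(1): 1={back,v=3,log=-}
step 8 deliver 1→0: 0={prim,v=3,log=-}
step 9 propose(1,'y'): —
step 10 deliver 0→2: 2={prim,v=2,log=-}
step 11 deliver 1→0: —
step 12 deliver 0→1: —
step 13 propose(0,'r'): —
step 14 deliver 0→2: —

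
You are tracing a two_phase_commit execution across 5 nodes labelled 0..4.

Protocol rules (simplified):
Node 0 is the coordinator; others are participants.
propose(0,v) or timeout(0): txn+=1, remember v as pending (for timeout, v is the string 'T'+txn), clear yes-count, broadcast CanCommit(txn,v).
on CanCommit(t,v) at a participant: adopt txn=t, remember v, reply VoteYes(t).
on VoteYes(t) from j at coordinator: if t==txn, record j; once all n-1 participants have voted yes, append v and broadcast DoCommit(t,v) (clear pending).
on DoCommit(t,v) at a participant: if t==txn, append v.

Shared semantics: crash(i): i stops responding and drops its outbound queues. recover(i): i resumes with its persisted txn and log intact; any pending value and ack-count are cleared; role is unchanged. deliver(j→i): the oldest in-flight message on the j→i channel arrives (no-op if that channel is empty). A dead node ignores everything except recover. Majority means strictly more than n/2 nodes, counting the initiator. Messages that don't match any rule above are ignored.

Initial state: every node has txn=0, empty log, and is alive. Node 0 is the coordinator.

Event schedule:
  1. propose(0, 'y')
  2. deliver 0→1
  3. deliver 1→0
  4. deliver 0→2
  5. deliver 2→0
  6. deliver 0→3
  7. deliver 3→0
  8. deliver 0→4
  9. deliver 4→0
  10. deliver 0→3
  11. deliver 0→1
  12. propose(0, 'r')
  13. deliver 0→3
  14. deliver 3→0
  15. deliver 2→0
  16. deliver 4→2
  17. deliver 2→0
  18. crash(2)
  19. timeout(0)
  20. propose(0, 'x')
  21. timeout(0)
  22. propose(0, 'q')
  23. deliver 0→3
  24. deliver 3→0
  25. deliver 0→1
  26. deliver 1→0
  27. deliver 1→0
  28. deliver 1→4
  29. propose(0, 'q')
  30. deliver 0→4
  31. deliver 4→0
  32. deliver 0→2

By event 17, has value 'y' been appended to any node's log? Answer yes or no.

yes

e1 propose(0,'y'): 0[coor,t=1,-]
e2 deliver 0→1: 1[part,t=1,-]
e3 deliver 1→0: ·
e4 deliver 0→2: 2[part,t=1,-]
e5 deliver 2→0: ·
e6 deliver 0→3: 3[part,t=1,-]
e7 deliver 3→0: ·
e8 deliver 0→4: 4[part,t=1,-]
e9 deliver 4→0: 0[coor,t=1,y]
e10 deliver 0→3: 3[part,t=1,y]
e11 deliver 0→1: 1[part,t=1,y]
e12 propose(0,'r'): 0[coor,t=2,y]
e13 deliver 0→3: 3[part,t=2,y]
e14 deliver 3→0: ·
e15 deliver 2→0: ·
e16 deliver 4→2: ·
e17 deliver 2→0: ·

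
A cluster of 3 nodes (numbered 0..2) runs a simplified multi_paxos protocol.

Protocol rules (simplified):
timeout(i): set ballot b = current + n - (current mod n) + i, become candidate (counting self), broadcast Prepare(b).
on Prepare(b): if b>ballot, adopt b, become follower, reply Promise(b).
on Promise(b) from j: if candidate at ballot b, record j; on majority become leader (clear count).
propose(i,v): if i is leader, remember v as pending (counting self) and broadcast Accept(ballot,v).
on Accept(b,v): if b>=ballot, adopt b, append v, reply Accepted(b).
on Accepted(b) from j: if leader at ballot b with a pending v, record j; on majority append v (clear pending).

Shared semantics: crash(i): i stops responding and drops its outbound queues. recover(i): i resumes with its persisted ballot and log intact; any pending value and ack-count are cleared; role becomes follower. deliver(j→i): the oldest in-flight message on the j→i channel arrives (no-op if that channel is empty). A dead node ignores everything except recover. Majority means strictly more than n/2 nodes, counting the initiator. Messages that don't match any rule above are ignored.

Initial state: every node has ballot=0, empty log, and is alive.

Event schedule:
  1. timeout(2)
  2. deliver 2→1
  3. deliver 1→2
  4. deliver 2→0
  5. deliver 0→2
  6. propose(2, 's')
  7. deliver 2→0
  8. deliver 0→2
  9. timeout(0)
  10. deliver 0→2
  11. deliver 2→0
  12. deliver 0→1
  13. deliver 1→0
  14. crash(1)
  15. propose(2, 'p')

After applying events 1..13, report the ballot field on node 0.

6

1. timeout(2):  <2:cand b5 ->
2. deliver 2→1:  <1:foll b5 ->
3. deliver 1→2:  <2:lead b5 ->
4. deliver 2→0:  <0:foll b5 ->
5. deliver 0→2:  nop
6. propose(2,'s'):  nop
7. deliver 2→0:  <0:foll b5 s>
8. deliver 0→2:  <2:lead b5 s>
9. timeout(0):  <0:cand b6 s>
10. deliver 0→2:  <2:foll b6 s>
11. deliver 2→0:  <0:lead b6 s>
12. deliver 0→1:  <1:foll b6 ->
13. deliver 1→0:  nop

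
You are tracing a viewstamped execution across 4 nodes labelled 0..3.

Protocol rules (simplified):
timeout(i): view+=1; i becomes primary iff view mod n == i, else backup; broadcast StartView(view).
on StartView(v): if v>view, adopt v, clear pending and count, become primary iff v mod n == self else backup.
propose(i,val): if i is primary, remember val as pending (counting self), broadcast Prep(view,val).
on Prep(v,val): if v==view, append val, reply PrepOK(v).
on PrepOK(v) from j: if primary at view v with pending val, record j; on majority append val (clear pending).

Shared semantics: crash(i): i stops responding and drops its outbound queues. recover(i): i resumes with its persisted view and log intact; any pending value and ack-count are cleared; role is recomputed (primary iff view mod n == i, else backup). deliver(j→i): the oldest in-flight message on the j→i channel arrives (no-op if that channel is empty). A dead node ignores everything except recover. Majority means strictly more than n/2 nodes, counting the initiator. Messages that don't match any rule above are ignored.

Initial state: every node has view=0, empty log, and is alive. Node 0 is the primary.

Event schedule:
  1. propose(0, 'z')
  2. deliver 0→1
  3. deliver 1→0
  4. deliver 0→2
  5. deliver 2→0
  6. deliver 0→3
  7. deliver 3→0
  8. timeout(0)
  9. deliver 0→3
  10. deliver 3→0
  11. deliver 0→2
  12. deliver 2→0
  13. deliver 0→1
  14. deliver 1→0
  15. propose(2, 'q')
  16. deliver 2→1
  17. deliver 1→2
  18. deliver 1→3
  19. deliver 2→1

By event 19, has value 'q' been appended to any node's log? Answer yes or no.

e1 propose(0,'z'): ·
e2 deliver 0→1: 1[back,v=0,z]
e3 deliver 1→0: ·
e4 deliver 0→2: 2[back,v=0,z]
e5 deliver 2→0: 0[prim,v=0,z]
e6 deliver 0→3: 3[back,v=0,z]
e7 deliver 3→0: ·
e8 timeout(0): 0[back,v=1,z]
e9 deliver 0→3: 3[back,v=1,z]
e10 deliver 3→0: ·
e11 deliver 0→2: 2[back,v=1,z]
e12 deliver 2→0: ·
e13 deliver 0→1: 1[prim,v=1,z]
e14 deliver 1→0: ·
e15 propose(2,'q'): ·
e16 deliver 2→1: ·
e17 deliver 1→2: ·
e18 deliver 1→3: ·
e19 deliver 2→1: ·

no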